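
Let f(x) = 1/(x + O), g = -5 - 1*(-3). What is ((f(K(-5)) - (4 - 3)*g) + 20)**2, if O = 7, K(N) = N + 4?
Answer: 17689/36 ≈ 491.36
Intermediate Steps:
K(N) = 4 + N
g = -2 (g = -5 + 3 = -2)
f(x) = 1/(7 + x) (f(x) = 1/(x + 7) = 1/(7 + x))
((f(K(-5)) - (4 - 3)*g) + 20)**2 = ((1/(7 + (4 - 5)) - (4 - 3)*(-2)) + 20)**2 = ((1/(7 - 1) - (-2)) + 20)**2 = ((1/6 - 1*(-2)) + 20)**2 = ((1/6 + 2) + 20)**2 = (13/6 + 20)**2 = (133/6)**2 = 17689/36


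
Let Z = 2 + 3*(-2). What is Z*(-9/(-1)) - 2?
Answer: -38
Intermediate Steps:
Z = -4 (Z = 2 - 6 = -4)
Z*(-9/(-1)) - 2 = -(-36)/(-1) - 2 = -(-36)*(-1) - 2 = -4*9 - 2 = -36 - 2 = -38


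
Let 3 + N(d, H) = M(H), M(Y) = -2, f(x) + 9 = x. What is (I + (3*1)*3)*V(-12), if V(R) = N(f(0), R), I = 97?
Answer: -530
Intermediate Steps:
f(x) = -9 + x
N(d, H) = -5 (N(d, H) = -3 - 2 = -5)
V(R) = -5
(I + (3*1)*3)*V(-12) = (97 + (3*1)*3)*(-5) = (97 + 3*3)*(-5) = (97 + 9)*(-5) = 106*(-5) = -530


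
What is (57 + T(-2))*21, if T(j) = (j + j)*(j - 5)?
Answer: 1785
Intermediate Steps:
T(j) = 2*j*(-5 + j) (T(j) = (2*j)*(-5 + j) = 2*j*(-5 + j))
(57 + T(-2))*21 = (57 + 2*(-2)*(-5 - 2))*21 = (57 + 2*(-2)*(-7))*21 = (57 + 28)*21 = 85*21 = 1785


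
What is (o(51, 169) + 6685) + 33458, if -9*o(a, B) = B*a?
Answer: 117556/3 ≈ 39185.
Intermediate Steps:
o(a, B) = -B*a/9
(o(51, 169) + 6685) + 33458 = (-⅑*169*51 + 6685) + 33458 = (-2873/3 + 6685) + 33458 = 17182/3 + 33458 = 117556/3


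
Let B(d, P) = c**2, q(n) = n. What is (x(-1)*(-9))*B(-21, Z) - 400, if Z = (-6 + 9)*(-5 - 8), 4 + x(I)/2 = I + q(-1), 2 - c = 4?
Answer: 32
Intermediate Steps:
c = -2 (c = 2 - 1*4 = 2 - 4 = -2)
x(I) = -10 + 2*I (x(I) = -8 + 2*(I - 1) = -8 + 2*(-1 + I) = -8 + (-2 + 2*I) = -10 + 2*I)
Z = -39 (Z = 3*(-13) = -39)
B(d, P) = 4 (B(d, P) = (-2)**2 = 4)
(x(-1)*(-9))*B(-21, Z) - 400 = ((-10 + 2*(-1))*(-9))*4 - 400 = ((-10 - 2)*(-9))*4 - 400 = -12*(-9)*4 - 400 = 108*4 - 400 = 432 - 400 = 32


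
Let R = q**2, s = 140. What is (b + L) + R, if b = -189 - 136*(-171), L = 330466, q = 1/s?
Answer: 6929246801/19600 ≈ 3.5353e+5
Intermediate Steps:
q = 1/140 ≈ 0.0071429
b = 23067 (b = -189 + 23256 = 23067)
R = 1/19600 (R = (1/140)**2 = 1/19600 ≈ 5.1020e-5)
(b + L) + R = (23067 + 330466) + 1/19600 = 353533 + 1/19600 = 6929246801/19600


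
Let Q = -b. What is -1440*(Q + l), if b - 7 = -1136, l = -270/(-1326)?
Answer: -359357760/221 ≈ -1.6261e+6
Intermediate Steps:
l = 45/221 (l = -270*(-1/1326) = 45/221 ≈ 0.20362)
b = -1129 (b = 7 - 1136 = -1129)
Q = 1129 (Q = -1*(-1129) = 1129)
-1440*(Q + l) = -1440*(1129 + 45/221) = -1440*249554/221 = -359357760/221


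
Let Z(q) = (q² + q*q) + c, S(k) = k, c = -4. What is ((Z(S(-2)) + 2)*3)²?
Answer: 324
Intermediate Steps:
Z(q) = -4 + 2*q² (Z(q) = (q² + q*q) - 4 = (q² + q²) - 4 = 2*q² - 4 = -4 + 2*q²)
((Z(S(-2)) + 2)*3)² = (((-4 + 2*(-2)²) + 2)*3)² = (((-4 + 2*4) + 2)*3)² = (((-4 + 8) + 2)*3)² = ((4 + 2)*3)² = (6*3)² = 18² = 324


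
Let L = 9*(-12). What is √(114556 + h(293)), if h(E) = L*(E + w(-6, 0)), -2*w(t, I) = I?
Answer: 4*√5182 ≈ 287.94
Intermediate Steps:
w(t, I) = -I/2
L = -108
h(E) = -108*E (h(E) = -108*(E - ½*0) = -108*(E + 0) = -108*E)
√(114556 + h(293)) = √(114556 - 108*293) = √(114556 - 31644) = √82912 = 4*√5182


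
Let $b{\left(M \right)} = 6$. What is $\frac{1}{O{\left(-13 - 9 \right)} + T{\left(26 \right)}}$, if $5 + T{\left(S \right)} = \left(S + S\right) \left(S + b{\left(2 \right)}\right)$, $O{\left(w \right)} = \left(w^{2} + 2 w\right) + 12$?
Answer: $\frac{1}{2111} \approx 0.00047371$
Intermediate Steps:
$O{\left(w \right)} = 12 + w^{2} + 2 w$
$T{\left(S \right)} = -5 + 2 S \left(6 + S\right)$ ($T{\left(S \right)} = -5 + \left(S + S\right) \left(S + 6\right) = -5 + 2 S \left(6 + S\right)$)
$\frac{1}{O{\left(-13 - 9 \right)} + T{\left(26 \right)}} = \frac{1}{\left(12 + \left(-13 - 9\right)^{2} + 2 \left(-13 - 9\right)\right) + \left(-5 + 2 \cdot 26^{2} + 12 \cdot 26\right)} = \frac{1}{\left(12 + \left(-13 - 9\right)^{2} + 2 \left(-13 - 9\right)\right) + \left(-5 + 2 \cdot 676 + 312\right)} = \frac{1}{\left(12 + \left(-22\right)^{2} + 2 \left(-22\right)\right) + \left(-5 + 1352 + 312\right)} = \frac{1}{\left(12 + 484 - 44\right) + 1659} = \frac{1}{452 + 1659} = \frac{1}{2111}$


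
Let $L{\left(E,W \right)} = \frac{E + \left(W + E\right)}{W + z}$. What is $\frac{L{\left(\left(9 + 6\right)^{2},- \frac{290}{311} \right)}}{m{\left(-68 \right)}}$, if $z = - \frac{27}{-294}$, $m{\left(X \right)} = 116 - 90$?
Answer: $- \frac{6843340}{333073} \approx -20.546$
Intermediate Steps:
$m{\left(X \right)} = 26$
$z = \frac{9}{98}$ ($z = \left(-27\right) \left(- \frac{1}{294}\right) = \frac{9}{98} \approx 0.091837$)
$L{\left(E,W \right)} = \frac{W + 2 E}{\frac{9}{98} + W}$ ($L{\left(E,W \right)} = \frac{E + \left(W + E\right)}{W + \frac{9}{98}} = \frac{E + \left(E + W\right)}{\frac{9}{98} + W} = \frac{W + 2 E}{\frac{9}{98} + W}$)
$\frac{L{\left(\left(9 + 6\right)^{2},- \frac{290}{311} \right)}}{m{\left(-68 \right)}} = \frac{98 \frac{1}{9 + 98 \left(- \frac{290}{311}\right)} \left(- \frac{290}{311} + 2 \left(9 + 6\right)^{2}\right)}{26} = \frac{98 \left(\left(-290\right) \frac{1}{311} + 2 \cdot 15^{2}\right)}{9 + 98 \left(\left(-290\right) \frac{1}{311}\right)} \frac{1}{26} = \frac{98 \left(- \frac{290}{311} + 2 \cdot 225\right)}{9 + 98 \left(- \frac{290}{311}\right)} \frac{1}{26} = \frac{98 \left(- \frac{290}{311} + 450\right)}{9 - \frac{28420}{311}} \cdot \frac{1}{26} = 98 \frac{1}{- \frac{25621}{311}} \cdot \frac{139660}{311} \cdot \frac{1}{26} = 98 \left(- \frac{311}{25621}\right) \frac{139660}{311} \cdot \frac{1}{26} = \left(- \frac{13686680}{25621}\right) \frac{1}{26} = - \frac{6843340}{333073}$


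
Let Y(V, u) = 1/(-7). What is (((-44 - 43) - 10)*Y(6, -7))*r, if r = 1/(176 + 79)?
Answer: 97/1785 ≈ 0.054342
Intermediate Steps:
Y(V, u) = -⅐
r = 1/255 ≈ 0.0039216
(((-44 - 43) - 10)*Y(6, -7))*r = (((-44 - 43) - 10)*(-⅐))*(1/255) = ((-87 - 10)*(-⅐))*(1/255) = -97*(-⅐)*(1/255) = (97/7)*(1/255) = 97/1785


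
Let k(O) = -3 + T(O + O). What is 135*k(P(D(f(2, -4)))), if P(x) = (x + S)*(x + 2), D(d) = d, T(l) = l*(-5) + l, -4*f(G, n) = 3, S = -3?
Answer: 9315/2 ≈ 4657.5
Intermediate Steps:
f(G, n) = -¾ (f(G, n) = -¼*3 = -¾)
T(l) = -4*l (T(l) = -5*l + l = -4*l)
P(x) = (-3 + x)*(2 + x) (P(x) = (x - 3)*(x + 2) = (-3 + x)*(2 + x))
k(O) = -3 - 8*O (k(O) = -3 - 4*(O + O) = -3 - 8*O)
135*k(P(D(f(2, -4)))) = 135*(-3 - 8*(-6 + (-¾)² - 1*(-¾))) = 135*(-3 - 8*(-6 + 9/16 + ¾)) = 135*(-3 - 8*(-75/16)) = 135*(-3 + 75/2) = 135*(69/2) = 9315/2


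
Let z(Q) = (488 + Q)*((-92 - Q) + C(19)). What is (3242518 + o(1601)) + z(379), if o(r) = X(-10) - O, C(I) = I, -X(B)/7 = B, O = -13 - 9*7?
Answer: 2850780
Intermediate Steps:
O = -76 (O = -13 - 63 = -76)
X(B) = -7*B
o(r) = 146 (o(r) = -7*(-10) - 1*(-76) = 70 + 76 = 146)
z(Q) = (-73 - Q)*(488 + Q) (z(Q) = (488 + Q)*((-92 - Q) + 19) = (488 + Q)*(-73 - Q) = (-73 - Q)*(488 + Q))
(3242518 + o(1601)) + z(379) = (3242518 + 146) + (-35624 - 1*379² - 561*379) = 3242664 + (-35624 - 1*143641 - 212619) = 3242664 + (-35624 - 143641 - 212619) = 3242664 - 391884 = 2850780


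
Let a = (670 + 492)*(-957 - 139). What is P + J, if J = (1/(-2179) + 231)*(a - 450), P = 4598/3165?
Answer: -2029608015253798/6896535 ≈ -2.9429e+8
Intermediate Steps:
a = -1273552 (a = 1162*(-1096) = -1273552)
P = 4598/3165 (P = 4598*(1/3165) = 4598/3165 ≈ 1.4528)
J = -641266358696/2179 (J = (1/(-2179) + 231)*(-1273552 - 450) = (-1/2179 + 231)*(-1274002) = (503348/2179)*(-1274002) = -641266358696/2179 ≈ -2.9429e+8)
P + J = 4598/3165 - 641266358696/2179 = -2029608015253798/6896535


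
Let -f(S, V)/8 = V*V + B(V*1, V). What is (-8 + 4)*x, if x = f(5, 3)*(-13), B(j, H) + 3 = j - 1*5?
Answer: -1664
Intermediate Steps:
B(j, H) = -8 + j (B(j, H) = -3 + (j - 1*5) = -3 + (j - 5) = -3 + (-5 + j) = -8 + j)
f(S, V) = 64 - 8*V - 8*V² (f(S, V) = -8*(V*V + (-8 + V*1)) = -8*(V² + (-8 + V)) = -8*(-8 + V + V²) = 64 - 8*V - 8*V²)
x = 416 (x = (64 - 8*3 - 8*3²)*(-13) = (64 - 24 - 8*9)*(-13) = (64 - 24 - 72)*(-13) = -32*(-13) = 416)
(-8 + 4)*x = (-8 + 4)*416 = -4*416 = -1664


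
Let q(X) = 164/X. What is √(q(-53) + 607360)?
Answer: 2*√426516387/53 ≈ 779.33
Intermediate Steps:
√(q(-53) + 607360) = √(164/(-53) + 607360) = √(164*(-1/53) + 607360) = √(-164/53 + 607360) = √(32189916/53) = 2*√426516387/53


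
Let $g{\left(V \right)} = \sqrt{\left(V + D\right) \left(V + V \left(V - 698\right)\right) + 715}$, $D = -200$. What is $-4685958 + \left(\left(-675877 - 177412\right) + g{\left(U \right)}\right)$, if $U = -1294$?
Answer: $-5539247 + i \sqrt{3849072161} \approx -5.5392 \cdot 10^{6} + 62041.0 i$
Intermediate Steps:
$g{\left(V \right)} = \sqrt{715 + \left(-200 + V\right) \left(V + V \left(-698 + V\right)\right)}$ ($g{\left(V \right)} = \sqrt{\left(V - 200\right) \left(V + V \left(V - 698\right)\right) + 715} = \sqrt{\left(-200 + V\right) \left(V + V \left(-698 + V\right)\right) + 715} = \sqrt{715 + \left(-200 + V\right) \left(V + V \left(-698 + V\right)\right)}$)
$-4685958 + \left(\left(-675877 - 177412\right) + g{\left(U \right)}\right) = -4685958 + \left(\left(-675877 - 177412\right) + \sqrt{715 + \left(-1294\right)^{3} - 897 \left(-1294\right)^{2} + 139400 \left(-1294\right)}\right) = -4685958 + \left(\left(-675877 - 177412\right) + \sqrt{715 - 2166720184 - 1501969092 - 180383600}\right) = -4685958 - \left(853289 - \sqrt{715 - 2166720184 - 1501969092 - 180383600}\right) = -4685958 - \left(853289 - \sqrt{-3849072161}\right) = -4685958 - \left(853289 - i \sqrt{3849072161}\right) = -5539247 + i \sqrt{3849072161}$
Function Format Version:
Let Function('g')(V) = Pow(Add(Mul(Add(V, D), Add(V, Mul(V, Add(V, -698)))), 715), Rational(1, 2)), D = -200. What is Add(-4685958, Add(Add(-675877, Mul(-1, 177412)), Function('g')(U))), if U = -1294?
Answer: Add(-5539247, Mul(I, Pow(3849072161, Rational(1, 2)))) ≈ Add(-5.5392e+6, Mul(62041., I))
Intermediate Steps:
Function('g')(V) = Pow(Add(715, Mul(Add(-200, V), Add(V, Mul(V, Add(-698, V))))), Rational(1, 2)) (Function('g')(V) = Pow(Add(Mul(Add(V, -200), Add(V, Mul(V, Add(V, -698)))), 715), Rational(1, 2)) = Pow(Add(Mul(Add(-200, V), Add(V, Mul(V, Add(-698, V)))), 715), Rational(1, 2)) = Pow(Add(715, Mul(Add(-200, V), Add(V, Mul(V, Add(-698, V))))), Rational(1, 2)))
Add(-4685958, Add(Add(-675877, Mul(-1, 177412)), Function('g')(U))) = Add(-4685958, Add(Add(-675877, Mul(-1, 177412)), Pow(Add(715, Pow(-1294, 3), Mul(-897, Pow(-1294, 2)), Mul(139400, -1294)), Rational(1, 2)))) = Add(-4685958, Add(Add(-675877, -177412), Pow(Add(715, -2166720184, Mul(-897, 1674436), -180383600), Rational(1, 2)))) = Add(-4685958, Add(-853289, Pow(Add(715, -2166720184, -1501969092, -180383600), Rational(1, 2)))) = Add(-4685958, Add(-853289, Pow(-3849072161, Rational(1, 2)))) = Add(-4685958, Add(-853289, Mul(I, Pow(3849072161, Rational(1, 2))))) = Add(-5539247, Mul(I, Pow(3849072161, Rational(1, 2))))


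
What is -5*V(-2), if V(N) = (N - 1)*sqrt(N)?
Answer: 15*I*sqrt(2) ≈ 21.213*I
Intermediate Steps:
V(N) = sqrt(N)*(-1 + N) (V(N) = (-1 + N)*sqrt(N) = sqrt(N)*(-1 + N))
-5*V(-2) = -5*sqrt(-2)*(-1 - 2) = -5*I*sqrt(2)*(-3) = -(-15)*I*sqrt(2) = 15*I*sqrt(2)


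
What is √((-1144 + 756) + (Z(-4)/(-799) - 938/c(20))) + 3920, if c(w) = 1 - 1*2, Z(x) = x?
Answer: 3920 + √351123746/799 ≈ 3943.5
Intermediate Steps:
c(w) = -1 (c(w) = 1 - 2 = -1)
√((-1144 + 756) + (Z(-4)/(-799) - 938/c(20))) + 3920 = √((-1144 + 756) + (-4/(-799) - 938/(-1))) + 3920 = √(-388 + (-4*(-1/799) - 938*(-1))) + 3920 = √(-388 + (4/799 + 938)) + 3920 = √(-388 + 749466/799) + 3920 = √(439454/799) + 3920 = √351123746/799 + 3920 = 3920 + √351123746/799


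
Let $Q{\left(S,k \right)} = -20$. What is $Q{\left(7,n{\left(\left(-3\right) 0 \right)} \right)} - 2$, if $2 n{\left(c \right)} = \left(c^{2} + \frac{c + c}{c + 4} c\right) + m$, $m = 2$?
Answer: $-22$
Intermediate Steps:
$n{\left(c \right)} = 1 + \frac{c^{2}}{2} + \frac{c^{2}}{4 + c}$ ($n{\left(c \right)} = \frac{\left(c^{2} + \frac{c + c}{c + 4} c\right) + 2}{2} = \frac{\left(c^{2} + \frac{2 c}{4 + c} c\right) + 2}{2} = \frac{\left(c^{2} + \frac{2 c^{2}}{4 + c}\right) + 2}{2} = \frac{2 + c^{2} + \frac{2 c^{2}}{4 + c}}{2} = 1 + \frac{c^{2}}{2} + \frac{c^{2}}{4 + c}$)
$Q{\left(7,n{\left(\left(-3\right) 0 \right)} \right)} - 2 = -20 - 2 = -22$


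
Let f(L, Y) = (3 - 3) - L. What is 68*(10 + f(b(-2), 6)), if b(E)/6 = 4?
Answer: -952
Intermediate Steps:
b(E) = 24 (b(E) = 6*4 = 24)
f(L, Y) = -L (f(L, Y) = 0 - L = -L)
68*(10 + f(b(-2), 6)) = 68*(10 - 1*24) = 68*(10 - 24) = 68*(-14) = -952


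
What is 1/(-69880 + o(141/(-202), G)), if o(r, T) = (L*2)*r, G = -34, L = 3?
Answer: -101/7058303 ≈ -1.4309e-5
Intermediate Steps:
o(r, T) = 6*r (o(r, T) = (3*2)*r = 6*r)
1/(-69880 + o(141/(-202), G)) = 1/(-69880 + 6*(141/(-202))) = 1/(-69880 + 6*(141*(-1/202))) = 1/(-69880 + 6*(-141/202)) = 1/(-69880 - 423/101) = 1/(-7058303/101) = -101/7058303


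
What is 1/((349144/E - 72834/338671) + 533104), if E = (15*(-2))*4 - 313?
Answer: 146644543/78058515966726 ≈ 1.8786e-6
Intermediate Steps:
E = -433 (E = -30*4 - 313 = -120 - 313 = -433)
1/((349144/E - 72834/338671) + 533104) = 1/((349144/(-433) - 72834/338671) + 533104) = 1/((349144*(-1/433) - 72834*1/338671) + 533104) = 1/((-349144/433 - 72834/338671) + 533104) = 1/(-118276484746/146644543 + 533104) = 1/(78058515966726/146644543) = 146644543/78058515966726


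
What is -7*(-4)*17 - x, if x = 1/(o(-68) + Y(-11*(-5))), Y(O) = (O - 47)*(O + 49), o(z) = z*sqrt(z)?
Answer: 7486991/15729 - 17*I*sqrt(17)/125832 ≈ 476.0 - 0.00055703*I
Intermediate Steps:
o(z) = z**(3/2)
Y(O) = (-47 + O)*(49 + O)
x = 1/(832 - 136*I*sqrt(17)) (x = 1/((-68)**(3/2) + (-2303 + (-11*(-5))**2 + 2*(-11*(-5)))) = 1/(-136*I*sqrt(17) + (-2303 + 55**2 + 2*55)) = 1/(-136*I*sqrt(17) + (-2303 + 3025 + 110)) = 1/(-136*I*sqrt(17) + 832) = 1/(832 - 136*I*sqrt(17)) ≈ 0.0008265 + 0.00055703*I)
-7*(-4)*17 - x = -7*(-4)*17 - (13/15729 + 17*I*sqrt(17)/125832) = 28*17 + (-13/15729 - 17*I*sqrt(17)/125832) = 476 + (-13/15729 - 17*I*sqrt(17)/125832) = 7486991/15729 - 17*I*sqrt(17)/125832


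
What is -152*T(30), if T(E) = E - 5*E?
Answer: 18240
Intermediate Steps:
T(E) = -4*E
-152*T(30) = -(-608)*30 = -152*(-120) = 18240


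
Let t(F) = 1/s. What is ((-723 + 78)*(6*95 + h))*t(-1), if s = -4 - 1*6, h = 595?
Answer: 150285/2 ≈ 75143.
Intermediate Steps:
s = -10 (s = -4 - 6 = -10)
t(F) = -1/10 (t(F) = 1/(-10) = -1/10)
((-723 + 78)*(6*95 + h))*t(-1) = ((-723 + 78)*(6*95 + 595))*(-1/10) = -645*(570 + 595)*(-1/10) = -645*1165*(-1/10) = -751425*(-1/10) = 150285/2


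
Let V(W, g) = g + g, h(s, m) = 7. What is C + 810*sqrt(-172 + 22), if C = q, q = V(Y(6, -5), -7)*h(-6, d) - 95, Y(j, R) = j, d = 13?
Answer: -193 + 4050*I*sqrt(6) ≈ -193.0 + 9920.4*I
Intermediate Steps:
V(W, g) = 2*g
q = -193 (q = (2*(-7))*7 - 95 = -14*7 - 95 = -98 - 95 = -193)
C = -193
C + 810*sqrt(-172 + 22) = -193 + 810*sqrt(-172 + 22) = -193 + 810*sqrt(-150) = -193 + 810*(5*I*sqrt(6)) = -193 + 4050*I*sqrt(6)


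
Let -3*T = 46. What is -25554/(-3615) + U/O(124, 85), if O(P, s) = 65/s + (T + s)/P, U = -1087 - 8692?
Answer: -74448629678/10108745 ≈ -7364.8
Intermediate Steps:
T = -46/3 (T = -⅓*46 = -46/3 ≈ -15.333)
U = -9779
O(P, s) = 65/s + (-46/3 + s)/P
-25554/(-3615) + U/O(124, 85) = -25554/(-3615) - 9779/(65/85 - 46/3/124 + 85/124) = -25554*(-1/3615) - 9779/(65*(1/85) - 46/3*1/124 + 85*(1/124)) = 8518/1205 - 9779/(13/17 - 23/186 + 85/124) = 8518/1205 - 9779/8389/6324 = 8518/1205 - 9779*6324/8389 = 8518/1205 - 61842396/8389 = -74448629678/10108745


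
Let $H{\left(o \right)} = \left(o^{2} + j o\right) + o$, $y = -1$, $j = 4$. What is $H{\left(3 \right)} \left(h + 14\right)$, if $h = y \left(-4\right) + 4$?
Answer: $528$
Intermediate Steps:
$h = 8$ ($h = \left(-1\right) \left(-4\right) + 4 = 4 + 4 = 8$)
$H{\left(o \right)} = o^{2} + 5 o$ ($H{\left(o \right)} = \left(o^{2} + 4 o\right) + o = o^{2} + 5 o$)
$H{\left(3 \right)} \left(h + 14\right) = 3 \left(5 + 3\right) \left(8 + 14\right) = 3 \cdot 8 \cdot 22 = 24 \cdot 22 = 528$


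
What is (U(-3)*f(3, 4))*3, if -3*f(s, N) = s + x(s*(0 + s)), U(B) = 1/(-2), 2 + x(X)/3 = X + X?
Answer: 51/2 ≈ 25.500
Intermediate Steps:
x(X) = -6 + 6*X (x(X) = -6 + 3*(X + X) = -6 + 3*(2*X) = -6 + 6*X)
U(B) = -½
f(s, N) = 2 - 2*s² - s/3 (f(s, N) = -(s + (-6 + 6*(s*(0 + s))))/3 = -(s + (-6 + 6*(s*s)))/3 = -(s + (-6 + 6*s²))/3 = -(-6 + s + 6*s²)/3 = 2 - 2*s² - s/3)
(U(-3)*f(3, 4))*3 = -(2 - 2*3² - ⅓*3)/2*3 = -(2 - 2*9 - 1)/2*3 = -(2 - 18 - 1)/2*3 = -½*(-17)*3 = (17/2)*3 = 51/2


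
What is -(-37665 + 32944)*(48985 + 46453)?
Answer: 450562798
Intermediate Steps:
-(-37665 + 32944)*(48985 + 46453) = -(-4721)*95438 = -1*(-450562798) = 450562798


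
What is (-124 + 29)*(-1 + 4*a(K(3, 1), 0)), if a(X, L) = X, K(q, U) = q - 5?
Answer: 855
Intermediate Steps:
K(q, U) = -5 + q
(-124 + 29)*(-1 + 4*a(K(3, 1), 0)) = (-124 + 29)*(-1 + 4*(-5 + 3)) = -95*(-1 + 4*(-2)) = -95*(-1 - 8) = -95*(-9) = 855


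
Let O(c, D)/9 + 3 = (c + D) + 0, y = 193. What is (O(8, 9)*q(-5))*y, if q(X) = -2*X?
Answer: 243180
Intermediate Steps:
O(c, D) = -27 + 9*D + 9*c (O(c, D) = -27 + 9*((c + D) + 0) = -27 + 9*((D + c) + 0) = -27 + 9*(D + c) = -27 + (9*D + 9*c) = -27 + 9*D + 9*c)
(O(8, 9)*q(-5))*y = ((-27 + 9*9 + 9*8)*(-2*(-5)))*193 = ((-27 + 81 + 72)*10)*193 = (126*10)*193 = 1260*193 = 243180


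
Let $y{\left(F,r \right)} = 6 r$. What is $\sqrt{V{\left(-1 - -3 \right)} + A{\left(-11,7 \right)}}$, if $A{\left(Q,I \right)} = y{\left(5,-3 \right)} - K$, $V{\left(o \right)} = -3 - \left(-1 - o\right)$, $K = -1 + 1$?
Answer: $3 i \sqrt{2} \approx 4.2426 i$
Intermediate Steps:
$K = 0$
$V{\left(o \right)} = -2 + o$ ($V{\left(o \right)} = -3 + \left(1 + o\right) = -2 + o$)
$A{\left(Q,I \right)} = -18$ ($A{\left(Q,I \right)} = 6 \left(-3\right) - 0 = -18 + 0 = -18$)
$\sqrt{V{\left(-1 - -3 \right)} + A{\left(-11,7 \right)}} = \sqrt{\left(-2 - -2\right) - 18} = \sqrt{\left(-2 + \left(-1 + 3\right)\right) - 18} = \sqrt{\left(-2 + 2\right) - 18} = \sqrt{0 - 18} = \sqrt{-18} = 3 i \sqrt{2}$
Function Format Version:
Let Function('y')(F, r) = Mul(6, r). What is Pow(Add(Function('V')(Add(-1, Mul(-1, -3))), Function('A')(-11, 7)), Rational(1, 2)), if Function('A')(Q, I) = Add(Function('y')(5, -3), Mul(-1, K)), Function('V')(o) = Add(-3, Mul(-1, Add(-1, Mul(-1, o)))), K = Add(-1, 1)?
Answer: Mul(3, I, Pow(2, Rational(1, 2))) ≈ Mul(4.2426, I)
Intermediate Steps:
K = 0
Function('V')(o) = Add(-2, o) (Function('V')(o) = Add(-3, Add(1, o)) = Add(-2, o))
Function('A')(Q, I) = -18 (Function('A')(Q, I) = Add(Mul(6, -3), Mul(-1, 0)) = Add(-18, 0) = -18)
Pow(Add(Function('V')(Add(-1, Mul(-1, -3))), Function('A')(-11, 7)), Rational(1, 2)) = Pow(Add(Add(-2, Add(-1, Mul(-1, -3))), -18), Rational(1, 2)) = Pow(Add(Add(-2, Add(-1, 3)), -18), Rational(1, 2)) = Pow(Add(Add(-2, 2), -18), Rational(1, 2)) = Pow(Add(0, -18), Rational(1, 2)) = Pow(-18, Rational(1, 2)) = Mul(3, I, Pow(2, Rational(1, 2)))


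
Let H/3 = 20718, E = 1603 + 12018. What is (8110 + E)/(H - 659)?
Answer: 21731/61495 ≈ 0.35338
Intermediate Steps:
E = 13621
H = 62154 (H = 3*20718 = 62154)
(8110 + E)/(H - 659) = (8110 + 13621)/(62154 - 659) = 21731/61495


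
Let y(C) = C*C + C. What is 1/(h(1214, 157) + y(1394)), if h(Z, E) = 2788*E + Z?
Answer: 1/2383560 ≈ 4.1954e-7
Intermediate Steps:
h(Z, E) = Z + 2788*E
y(C) = C + C**2 (y(C) = C**2 + C = C + C**2)
1/(h(1214, 157) + y(1394)) = 1/((1214 + 2788*157) + 1394*(1 + 1394)) = 1/((1214 + 437716) + 1394*1395) = 1/(438930 + 1944630) = 1/2383560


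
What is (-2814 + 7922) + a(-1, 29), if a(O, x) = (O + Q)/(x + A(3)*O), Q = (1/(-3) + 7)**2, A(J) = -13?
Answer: 1931215/378 ≈ 5109.0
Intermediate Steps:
Q = 400/9 (Q = (-1/3 + 7)**2 = (20/3)**2 = 400/9 ≈ 44.444)
a(O, x) = (400/9 + O)/(x - 13*O) (a(O, x) = (O + 400/9)/(x - 13*O) = (400/9 + O)/(x - 13*O))
(-2814 + 7922) + a(-1, 29) = (-2814 + 7922) + (400/9 - 1)/(29 - 13*(-1)) = 5108 + (391/9)/(29 + 13) = 5108 + (391/9)/42 = 5108 + (1/42)*(391/9) = 5108 + 391/378 = 1931215/378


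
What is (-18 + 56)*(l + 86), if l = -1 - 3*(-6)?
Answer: 3914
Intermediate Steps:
l = 17 (l = -1 + 18 = 17)
(-18 + 56)*(l + 86) = (-18 + 56)*(17 + 86) = 38*103 = 3914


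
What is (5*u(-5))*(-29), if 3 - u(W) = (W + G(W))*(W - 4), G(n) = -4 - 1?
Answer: 12615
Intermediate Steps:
G(n) = -5
u(W) = 3 - (-5 + W)*(-4 + W) (u(W) = 3 - (W - 5)*(W - 4) = 3 - (-5 + W)*(-4 + W))
(5*u(-5))*(-29) = (5*(-17 - 1*(-5)**2 + 9*(-5)))*(-29) = (5*(-17 - 1*25 - 45))*(-29) = (5*(-17 - 25 - 45))*(-29) = (5*(-87))*(-29) = -435*(-29) = 12615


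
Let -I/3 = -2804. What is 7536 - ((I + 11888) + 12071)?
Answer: -24835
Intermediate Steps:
I = 8412 (I = -3*(-2804) = 8412)
7536 - ((I + 11888) + 12071) = 7536 - ((8412 + 11888) + 12071) = 7536 - (20300 + 12071) = 7536 - 1*32371 = 7536 - 32371 = -24835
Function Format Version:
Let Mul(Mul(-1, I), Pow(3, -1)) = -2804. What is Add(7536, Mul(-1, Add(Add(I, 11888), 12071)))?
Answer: -24835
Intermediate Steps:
I = 8412 (I = Mul(-3, -2804) = 8412)
Add(7536, Mul(-1, Add(Add(I, 11888), 12071))) = Add(7536, Mul(-1, Add(Add(8412, 11888), 12071))) = Add(7536, Mul(-1, Add(20300, 12071))) = Add(7536, Mul(-1, 32371)) = Add(7536, -32371) = -24835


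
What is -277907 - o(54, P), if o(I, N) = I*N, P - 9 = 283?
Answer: -293675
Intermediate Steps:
P = 292 (P = 9 + 283 = 292)
-277907 - o(54, P) = -277907 - 54*292 = -277907 - 1*15768 = -277907 - 15768 = -293675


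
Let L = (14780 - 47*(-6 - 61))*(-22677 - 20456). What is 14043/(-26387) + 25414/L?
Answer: -10860565654169/20405899794559 ≈ -0.53223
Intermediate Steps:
L = -773331557 (L = (14780 - 47*(-67))*(-43133) = (14780 + 3149)*(-43133) = 17929*(-43133) = -773331557)
14043/(-26387) + 25414/L = 14043/(-26387) + 25414/(-773331557) = 14043*(-1/26387) + 25414*(-1/773331557) = -14043/26387 - 25414/773331557 = -10860565654169/20405899794559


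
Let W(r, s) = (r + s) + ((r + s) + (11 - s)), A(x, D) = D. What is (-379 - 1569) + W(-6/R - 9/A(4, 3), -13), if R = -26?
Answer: -25422/13 ≈ -1955.5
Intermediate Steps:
W(r, s) = 11 + s + 2*r (W(r, s) = (r + s) + (11 + r) = 11 + s + 2*r)
(-379 - 1569) + W(-6/R - 9/A(4, 3), -13) = (-379 - 1569) + (11 - 13 + 2*(-6/(-26) - 9/3)) = -1948 + (11 - 13 + 2*(-6*(-1/26) - 9*⅓)) = -1948 + (11 - 13 + 2*(3/13 - 3)) = -1948 + (11 - 13 + 2*(-36/13)) = -1948 + (11 - 13 - 72/13) = -1948 - 98/13 = -25422/13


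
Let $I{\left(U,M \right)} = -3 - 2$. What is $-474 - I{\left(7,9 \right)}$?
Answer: $-469$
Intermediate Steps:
$I{\left(U,M \right)} = -5$ ($I{\left(U,M \right)} = -3 - 2 = -5$)
$-474 - I{\left(7,9 \right)} = -474 - -5 = -474 + 5 = -469$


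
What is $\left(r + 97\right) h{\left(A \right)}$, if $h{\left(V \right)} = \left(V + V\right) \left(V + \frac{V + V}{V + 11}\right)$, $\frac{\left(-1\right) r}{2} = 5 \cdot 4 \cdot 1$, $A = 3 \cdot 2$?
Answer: $\frac{77976}{17} \approx 4586.8$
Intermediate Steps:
$A = 6$
$r = -40$ ($r = - 2 \cdot 5 \cdot 4 \cdot 1 = - 2 \cdot 20 \cdot 1 = \left(-2\right) 20 = -40$)
$h{\left(V \right)} = 2 V \left(V + \frac{2 V}{11 + V}\right)$
$\left(r + 97\right) h{\left(A \right)} = \left(-40 + 97\right) \frac{2 \cdot 6^{2} \left(13 + 6\right)}{11 + 6} = 57 \cdot 2 \cdot 36 \cdot \frac{1}{17} \cdot 19 = 57 \cdot \frac{1368}{17} = \frac{77976}{17}$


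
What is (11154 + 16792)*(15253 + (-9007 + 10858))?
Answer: 477988384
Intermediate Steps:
(11154 + 16792)*(15253 + (-9007 + 10858)) = 27946*(15253 + 1851) = 27946*17104 = 477988384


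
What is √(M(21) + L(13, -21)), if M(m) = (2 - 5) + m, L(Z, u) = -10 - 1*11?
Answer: I*√3 ≈ 1.732*I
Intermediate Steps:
L(Z, u) = -21 (L(Z, u) = -10 - 11 = -21)
M(m) = -3 + m
√(M(21) + L(13, -21)) = √((-3 + 21) - 21) = √(18 - 21) = √(-3) = I*√3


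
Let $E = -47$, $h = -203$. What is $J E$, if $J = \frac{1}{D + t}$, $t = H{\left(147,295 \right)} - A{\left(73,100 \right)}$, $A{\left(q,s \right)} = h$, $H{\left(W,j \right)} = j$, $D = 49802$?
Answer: $- \frac{47}{50300} \approx -0.00093439$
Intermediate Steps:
$A{\left(q,s \right)} = -203$
$t = 498$ ($t = 295 - -203 = 295 + 203 = 498$)
$J = \frac{1}{50300}$ ($J = \frac{1}{49802 + 498} = \frac{1}{50300} \approx 1.9881 \cdot 10^{-5}$)
$J E = \frac{1}{50300} \left(-47\right) = - \frac{47}{50300}$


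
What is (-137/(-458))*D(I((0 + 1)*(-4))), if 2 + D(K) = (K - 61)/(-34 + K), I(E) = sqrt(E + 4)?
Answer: -959/15572 ≈ -0.061585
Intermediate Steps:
I(E) = sqrt(4 + E)
D(K) = -2 + (-61 + K)/(-34 + K) (D(K) = -2 + (K - 61)/(-34 + K) = -2 + (-61 + K)/(-34 + K))
(-137/(-458))*D(I((0 + 1)*(-4))) = (-137/(-458))*((7 - sqrt(4 + (0 + 1)*(-4)))/(-34 + sqrt(4 + (0 + 1)*(-4)))) = (-137*(-1/458))*((7 - sqrt(4 + 1*(-4)))/(-34 + sqrt(4 + 1*(-4)))) = 137*((7 - sqrt(4 - 4))/(-34 + sqrt(4 - 4)))/458 = 137*((7 - sqrt(0))/(-34 + sqrt(0)))/458 = 137*((7 - 1*0)/(-34 + 0))/458 = 137*((7 + 0)/(-34))/458 = 137*(-1/34*7)/458 = (137/458)*(-7/34) = -959/15572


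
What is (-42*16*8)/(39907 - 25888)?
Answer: -1792/4673 ≈ -0.38348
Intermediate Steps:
(-42*16*8)/(39907 - 25888) = -672*8/14019 = -5376*1/14019 = -1792/4673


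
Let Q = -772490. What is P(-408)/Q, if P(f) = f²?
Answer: -83232/386245 ≈ -0.21549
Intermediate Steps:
P(-408)/Q = (-408)²/(-772490) = 166464*(-1/772490) = -83232/386245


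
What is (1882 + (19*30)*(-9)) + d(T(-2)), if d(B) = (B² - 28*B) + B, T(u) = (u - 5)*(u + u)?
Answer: -3220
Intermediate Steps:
T(u) = 2*u*(-5 + u) (T(u) = (-5 + u)*(2*u) = 2*u*(-5 + u))
d(B) = B² - 27*B
(1882 + (19*30)*(-9)) + d(T(-2)) = (1882 + (19*30)*(-9)) + (2*(-2)*(-5 - 2))*(-27 + 2*(-2)*(-5 - 2)) = (1882 + 570*(-9)) + (2*(-2)*(-7))*(-27 + 2*(-2)*(-7)) = (1882 - 5130) + 28*(-27 + 28) = -3248 + 28*1 = -3248 + 28 = -3220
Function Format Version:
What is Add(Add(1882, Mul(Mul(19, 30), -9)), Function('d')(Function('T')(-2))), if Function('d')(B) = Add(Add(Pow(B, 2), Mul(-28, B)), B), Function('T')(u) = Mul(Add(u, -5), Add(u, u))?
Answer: -3220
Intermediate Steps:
Function('T')(u) = Mul(2, u, Add(-5, u)) (Function('T')(u) = Mul(Add(-5, u), Mul(2, u)) = Mul(2, u, Add(-5, u)))
Function('d')(B) = Add(Pow(B, 2), Mul(-27, B))
Add(Add(1882, Mul(Mul(19, 30), -9)), Function('d')(Function('T')(-2))) = Add(Add(1882, Mul(Mul(19, 30), -9)), Mul(Mul(2, -2, Add(-5, -2)), Add(-27, Mul(2, -2, Add(-5, -2))))) = Add(Add(1882, Mul(570, -9)), Mul(Mul(2, -2, -7), Add(-27, Mul(2, -2, -7)))) = Add(Add(1882, -5130), Mul(28, Add(-27, 28))) = Add(-3248, Mul(28, 1)) = Add(-3248, 28) = -3220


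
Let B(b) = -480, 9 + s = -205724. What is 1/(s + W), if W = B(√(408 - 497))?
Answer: -1/206213 ≈ -4.8494e-6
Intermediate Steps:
s = -205733 (s = -9 - 205724 = -205733)
W = -480
1/(s + W) = 1/(-205733 - 480) = 1/(-206213) = -1/206213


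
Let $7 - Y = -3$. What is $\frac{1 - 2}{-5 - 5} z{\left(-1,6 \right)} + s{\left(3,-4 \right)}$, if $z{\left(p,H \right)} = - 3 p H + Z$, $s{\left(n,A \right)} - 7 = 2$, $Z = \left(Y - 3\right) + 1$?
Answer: $\frac{58}{5} \approx 11.6$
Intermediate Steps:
$Y = 10$ ($Y = 7 - -3 = 7 + 3 = 10$)
$Z = 8$ ($Z = \left(10 - 3\right) + 1 = 7 + 1 = 8$)
$s{\left(n,A \right)} = 9$ ($s{\left(n,A \right)} = 7 + 2 = 9$)
$z{\left(p,H \right)} = 8 - 3 H p$ ($z{\left(p,H \right)} = - 3 p H + 8 = - 3 H p + 8 = 8 - 3 H p$)
$\frac{1 - 2}{-5 - 5} z{\left(-1,6 \right)} + s{\left(3,-4 \right)} = \frac{1 - 2}{-5 - 5} \left(8 - 18 \left(-1\right)\right) + 9 = - \frac{1}{-10} \left(8 + 18\right) + 9 = \left(-1\right) \left(- \frac{1}{10}\right) 26 + 9 = \frac{1}{10} \cdot 26 + 9 = \frac{13}{5} + 9 = \frac{58}{5}$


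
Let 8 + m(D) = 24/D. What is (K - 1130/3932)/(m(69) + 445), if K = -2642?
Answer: -39826317/6591998 ≈ -6.0416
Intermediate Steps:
m(D) = -8 + 24/D
(K - 1130/3932)/(m(69) + 445) = (-2642 - 1130/3932)/((-8 + 24/69) + 445) = (-2642 - 1130*1/3932)/((-8 + 24*(1/69)) + 445) = (-2642 - 565/1966)/((-8 + 8/23) + 445) = -5194737/(1966*(-176/23 + 445)) = -5194737/(1966*10059/23) = -5194737/1966*23/10059 = -39826317/6591998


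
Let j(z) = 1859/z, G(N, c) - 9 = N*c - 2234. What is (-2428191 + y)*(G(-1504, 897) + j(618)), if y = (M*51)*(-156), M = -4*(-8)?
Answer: 746805923649075/206 ≈ 3.6253e+12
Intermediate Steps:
G(N, c) = -2225 + N*c (G(N, c) = 9 + (N*c - 2234) = 9 + (-2234 + N*c) = -2225 + N*c)
M = 32
y = -254592 (y = (32*51)*(-156) = 1632*(-156) = -254592)
(-2428191 + y)*(G(-1504, 897) + j(618)) = (-2428191 - 254592)*((-2225 - 1504*897) + 1859/618) = -2682783*((-2225 - 1349088) + 1859*(1/618)) = -2682783*(-1351313 + 1859/618) = -2682783*(-835109575/618) = 746805923649075/206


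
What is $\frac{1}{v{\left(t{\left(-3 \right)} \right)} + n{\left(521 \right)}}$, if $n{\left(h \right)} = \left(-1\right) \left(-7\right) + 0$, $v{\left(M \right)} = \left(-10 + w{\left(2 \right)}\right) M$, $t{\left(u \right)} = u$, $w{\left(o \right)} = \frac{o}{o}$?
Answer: $\frac{1}{34} \approx 0.029412$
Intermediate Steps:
$w{\left(o \right)} = 1$
$v{\left(M \right)} = - 9 M$ ($v{\left(M \right)} = \left(-10 + 1\right) M = - 9 M$)
$n{\left(h \right)} = 7$ ($n{\left(h \right)} = 7 + 0 = 7$)
$\frac{1}{v{\left(t{\left(-3 \right)} \right)} + n{\left(521 \right)}} = \frac{1}{\left(-9\right) \left(-3\right) + 7} = \frac{1}{27 + 7} = \frac{1}{34}$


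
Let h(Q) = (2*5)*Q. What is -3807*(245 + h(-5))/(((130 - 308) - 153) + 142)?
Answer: 27495/7 ≈ 3927.9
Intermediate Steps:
h(Q) = 10*Q
-3807*(245 + h(-5))/(((130 - 308) - 153) + 142) = -3807*(245 + 10*(-5))/(((130 - 308) - 153) + 142) = -3807*(245 - 50)/((-178 - 153) + 142) = -742365/(-331 + 142) = -742365/(-189) = -742365*(-1)/189 = -3807*(-65/63) = 27495/7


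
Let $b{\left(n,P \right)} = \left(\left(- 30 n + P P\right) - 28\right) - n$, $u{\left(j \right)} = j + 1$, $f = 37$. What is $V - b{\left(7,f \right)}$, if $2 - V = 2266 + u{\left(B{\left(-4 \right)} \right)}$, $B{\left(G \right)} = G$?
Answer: $-3385$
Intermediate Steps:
$u{\left(j \right)} = 1 + j$
$V = -2261$ ($V = 2 - \left(2266 + \left(1 - 4\right)\right) = 2 - \left(2266 - 3\right) = 2 - 2263 = -2261$)
$b{\left(n,P \right)} = -28 + P^{2} - 31 n$ ($b{\left(n,P \right)} = \left(\left(- 30 n + P^{2}\right) - 28\right) - n = \left(\left(P^{2} - 30 n\right) - 28\right) - n = \left(-28 + P^{2} - 30 n\right) - n = -28 + P^{2} - 31 n$)
$V - b{\left(7,f \right)} = -2261 - \left(-28 + 37^{2} - 217\right) = -2261 - \left(-28 + 1369 - 217\right) = -2261 - 1124 = -3385$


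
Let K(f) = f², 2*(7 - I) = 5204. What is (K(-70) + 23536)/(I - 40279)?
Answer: -14218/21437 ≈ -0.66325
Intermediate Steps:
I = -2595 (I = 7 - ½*5204 = 7 - 2602 = -2595)
(K(-70) + 23536)/(I - 40279) = ((-70)² + 23536)/(-2595 - 40279) = (4900 + 23536)/(-42874) = 28436*(-1/42874) = -14218/21437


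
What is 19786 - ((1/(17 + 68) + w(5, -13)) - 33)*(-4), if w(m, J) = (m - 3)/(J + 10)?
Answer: 5011102/255 ≈ 19651.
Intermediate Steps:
w(m, J) = (-3 + m)/(10 + J)
19786 - ((1/(17 + 68) + w(5, -13)) - 33)*(-4) = 19786 - ((1/(17 + 68) + (-3 + 5)/(10 - 13)) - 33)*(-4) = 19786 - ((1/85 + 2/(-3)) - 33)*(-4) = 19786 - ((1/85 - 1/3*2) - 33)*(-4) = 19786 - ((1/85 - 2/3) - 33)*(-4) = 19786 - (-167/255 - 33)*(-4) = 19786 - (-8582)*(-4)/255 = 19786 - 1*34328/255 = 19786 - 34328/255 = 5011102/255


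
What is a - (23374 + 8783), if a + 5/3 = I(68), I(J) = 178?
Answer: -95942/3 ≈ -31981.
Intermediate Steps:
a = 529/3 (a = -5/3 + 178 = 529/3 ≈ 176.33)
a - (23374 + 8783) = 529/3 - (23374 + 8783) = 529/3 - 1*32157 = 529/3 - 32157 = -95942/3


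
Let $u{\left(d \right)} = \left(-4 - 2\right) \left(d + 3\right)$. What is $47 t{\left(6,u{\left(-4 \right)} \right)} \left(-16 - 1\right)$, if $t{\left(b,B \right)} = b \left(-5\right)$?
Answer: $23970$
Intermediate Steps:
$u{\left(d \right)} = -18 - 6 d$ ($u{\left(d \right)} = - 6 \left(3 + d\right) = -18 - 6 d$)
$t{\left(b,B \right)} = - 5 b$
$47 t{\left(6,u{\left(-4 \right)} \right)} \left(-16 - 1\right) = 47 \left(\left(-5\right) 6\right) \left(-16 - 1\right) = 47 \left(-30\right) \left(-17\right) = \left(-1410\right) \left(-17\right) = 23970$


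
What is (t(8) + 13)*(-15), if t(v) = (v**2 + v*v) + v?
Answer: -2235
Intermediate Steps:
t(v) = v + 2*v**2 (t(v) = (v**2 + v**2) + v = 2*v**2 + v = v + 2*v**2)
(t(8) + 13)*(-15) = (8*(1 + 2*8) + 13)*(-15) = (8*(1 + 16) + 13)*(-15) = (8*17 + 13)*(-15) = (136 + 13)*(-15) = 149*(-15) = -2235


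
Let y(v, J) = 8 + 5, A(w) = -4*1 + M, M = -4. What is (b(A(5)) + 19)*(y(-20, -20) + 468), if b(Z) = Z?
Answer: 5291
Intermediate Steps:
A(w) = -8 (A(w) = -4*1 - 4 = -4 - 4 = -8)
y(v, J) = 13
(b(A(5)) + 19)*(y(-20, -20) + 468) = (-8 + 19)*(13 + 468) = 11*481 = 5291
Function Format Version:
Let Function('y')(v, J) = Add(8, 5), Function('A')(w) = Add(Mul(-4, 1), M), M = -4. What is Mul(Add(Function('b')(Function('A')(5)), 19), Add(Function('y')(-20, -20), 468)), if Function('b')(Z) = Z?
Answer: 5291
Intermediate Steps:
Function('A')(w) = -8 (Function('A')(w) = Add(Mul(-4, 1), -4) = Add(-4, -4) = -8)
Function('y')(v, J) = 13
Mul(Add(Function('b')(Function('A')(5)), 19), Add(Function('y')(-20, -20), 468)) = Mul(Add(-8, 19), Add(13, 468)) = Mul(11, 481) = 5291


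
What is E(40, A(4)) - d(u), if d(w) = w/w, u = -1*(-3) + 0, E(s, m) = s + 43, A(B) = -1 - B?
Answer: 82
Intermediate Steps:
E(s, m) = 43 + s
u = 3 (u = 3 + 0 = 3)
d(w) = 1
E(40, A(4)) - d(u) = (43 + 40) - 1*1 = 83 - 1 = 82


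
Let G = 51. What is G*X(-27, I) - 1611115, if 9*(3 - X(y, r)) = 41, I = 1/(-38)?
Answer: -4833583/3 ≈ -1.6112e+6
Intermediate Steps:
I = -1/38 ≈ -0.026316
X(y, r) = -14/9 (X(y, r) = 3 - ⅑*41 = 3 - 41/9 = -14/9)
G*X(-27, I) - 1611115 = 51*(-14/9) - 1611115 = -238/3 - 1611115 = -4833583/3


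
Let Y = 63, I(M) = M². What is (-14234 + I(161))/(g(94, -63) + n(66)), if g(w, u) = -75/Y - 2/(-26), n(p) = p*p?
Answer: 110019/40996 ≈ 2.6837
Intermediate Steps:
n(p) = p²
g(w, u) = -304/273 (g(w, u) = -75/63 - 2/(-26) = -75*1/63 - 2*(-1/26) = -25/21 + 1/13 = -304/273)
(-14234 + I(161))/(g(94, -63) + n(66)) = (-14234 + 161²)/(-304/273 + 66²) = (-14234 + 25921)/(-304/273 + 4356) = 11687/(1188884/273) = 11687*(273/1188884) = 110019/40996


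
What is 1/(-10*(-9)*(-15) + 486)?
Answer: -1/864 ≈ -0.0011574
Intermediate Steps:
1/(-10*(-9)*(-15) + 486) = 1/(90*(-15) + 486) = 1/(-1350 + 486) = 1/(-864) = -1/864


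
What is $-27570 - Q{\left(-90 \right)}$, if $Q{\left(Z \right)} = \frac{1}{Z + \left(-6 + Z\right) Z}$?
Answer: $- \frac{235723501}{8550} \approx -27570.0$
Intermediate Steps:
$Q{\left(Z \right)} = \frac{1}{Z + Z \left(-6 + Z\right)}$
$-27570 - Q{\left(-90 \right)} = -27570 - \frac{1}{\left(-90\right) \left(-5 - 90\right)} = -27570 - - \frac{1}{90 \left(-95\right)} = -27570 - \left(- \frac{1}{90}\right) \left(- \frac{1}{95}\right) = -27570 - \frac{1}{8550} = - \frac{235723501}{8550}$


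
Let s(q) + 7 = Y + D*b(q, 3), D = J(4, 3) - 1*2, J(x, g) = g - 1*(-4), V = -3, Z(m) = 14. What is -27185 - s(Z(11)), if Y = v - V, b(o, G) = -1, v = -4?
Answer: -27172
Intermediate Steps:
J(x, g) = 4 + g (J(x, g) = g + 4 = 4 + g)
Y = -1 (Y = -4 - 1*(-3) = -4 + 3 = -1)
D = 5 (D = (4 + 3) - 1*2 = 7 - 2 = 5)
s(q) = -13 (s(q) = -7 + (-1 + 5*(-1)) = -7 + (-1 - 5) = -7 - 6 = -13)
-27185 - s(Z(11)) = -27185 - 1*(-13) = -27185 + 13 = -27172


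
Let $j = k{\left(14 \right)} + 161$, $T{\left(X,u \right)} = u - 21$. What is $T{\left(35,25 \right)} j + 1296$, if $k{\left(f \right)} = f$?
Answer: $1996$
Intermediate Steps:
$T{\left(X,u \right)} = -21 + u$
$j = 175$ ($j = 14 + 161 = 175$)
$T{\left(35,25 \right)} j + 1296 = \left(-21 + 25\right) 175 + 1296 = 4 \cdot 175 + 1296 = 700 + 1296 = 1996$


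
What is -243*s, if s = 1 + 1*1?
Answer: -486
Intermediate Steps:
s = 2 (s = 1 + 1 = 2)
-243*s = -243*2 = -486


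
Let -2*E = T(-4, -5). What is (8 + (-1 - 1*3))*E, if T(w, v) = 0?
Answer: 0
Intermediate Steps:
E = 0 (E = -½*0 = 0)
(8 + (-1 - 1*3))*E = (8 + (-1 - 1*3))*0 = (8 + (-1 - 3))*0 = (8 - 4)*0 = 4*0 = 0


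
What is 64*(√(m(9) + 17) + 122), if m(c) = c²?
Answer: 7808 + 448*√2 ≈ 8441.6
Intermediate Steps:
64*(√(m(9) + 17) + 122) = 64*(√(9² + 17) + 122) = 64*(√(81 + 17) + 122) = 64*(√98 + 122) = 64*(7*√2 + 122) = 64*(122 + 7*√2) = 7808 + 448*√2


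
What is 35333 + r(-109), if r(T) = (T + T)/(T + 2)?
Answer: 3780849/107 ≈ 35335.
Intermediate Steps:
r(T) = 2*T/(2 + T) (r(T) = (2*T)/(2 + T) = 2*T/(2 + T))
35333 + r(-109) = 35333 + 2*(-109)/(2 - 109) = 35333 + 2*(-109)/(-107) = 35333 + 2*(-109)*(-1/107) = 35333 + 218/107 = 3780849/107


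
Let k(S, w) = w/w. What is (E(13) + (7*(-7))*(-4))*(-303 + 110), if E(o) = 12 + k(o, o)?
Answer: -40337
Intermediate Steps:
k(S, w) = 1
E(o) = 13 (E(o) = 12 + 1 = 13)
(E(13) + (7*(-7))*(-4))*(-303 + 110) = (13 + (7*(-7))*(-4))*(-303 + 110) = (13 - 49*(-4))*(-193) = (13 + 196)*(-193) = 209*(-193) = -40337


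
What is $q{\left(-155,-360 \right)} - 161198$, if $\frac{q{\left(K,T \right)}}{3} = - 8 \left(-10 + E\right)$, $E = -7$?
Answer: $-160790$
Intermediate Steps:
$q{\left(K,T \right)} = 408$ ($q{\left(K,T \right)} = 3 \left(- 8 \left(-10 - 7\right)\right) = 3 \left(\left(-8\right) \left(-17\right)\right) = 3 \cdot 136 = 408$)
$q{\left(-155,-360 \right)} - 161198 = 408 - 161198 = -160790$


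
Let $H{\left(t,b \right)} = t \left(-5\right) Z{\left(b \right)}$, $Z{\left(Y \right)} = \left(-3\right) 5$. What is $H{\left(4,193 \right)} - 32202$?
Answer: $-31902$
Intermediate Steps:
$Z{\left(Y \right)} = -15$
$H{\left(t,b \right)} = 75 t$ ($H{\left(t,b \right)} = t \left(-5\right) \left(-15\right) = - 5 t \left(-15\right) = 75 t$)
$H{\left(4,193 \right)} - 32202 = 75 \cdot 4 - 32202 = 300 - 32202 = -31902$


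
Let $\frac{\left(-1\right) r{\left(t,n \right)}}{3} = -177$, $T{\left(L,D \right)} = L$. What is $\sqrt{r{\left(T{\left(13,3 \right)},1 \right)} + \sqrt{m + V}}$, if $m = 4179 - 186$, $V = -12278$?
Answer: $\sqrt{531 + i \sqrt{8285}} \approx 23.127 + 1.9678 i$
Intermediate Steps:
$m = 3993$
$r{\left(t,n \right)} = 531$ ($r{\left(t,n \right)} = \left(-3\right) \left(-177\right) = 531$)
$\sqrt{r{\left(T{\left(13,3 \right)},1 \right)} + \sqrt{m + V}} = \sqrt{531 + \sqrt{3993 - 12278}} = \sqrt{531 + \sqrt{-8285}} = \sqrt{531 + i \sqrt{8285}}$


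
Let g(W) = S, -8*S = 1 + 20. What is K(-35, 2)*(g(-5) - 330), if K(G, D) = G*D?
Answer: 93135/4 ≈ 23284.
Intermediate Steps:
S = -21/8 (S = -(1 + 20)/8 = -1/8*21 = -21/8 ≈ -2.6250)
K(G, D) = D*G
g(W) = -21/8
K(-35, 2)*(g(-5) - 330) = (2*(-35))*(-21/8 - 330) = -70*(-2661/8) = 93135/4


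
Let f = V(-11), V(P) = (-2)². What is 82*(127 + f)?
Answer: 10742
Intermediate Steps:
V(P) = 4
f = 4
82*(127 + f) = 82*(127 + 4) = 82*131 = 10742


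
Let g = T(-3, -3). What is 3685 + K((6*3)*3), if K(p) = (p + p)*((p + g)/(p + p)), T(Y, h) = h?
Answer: 3736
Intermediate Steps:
g = -3
K(p) = -3 + p (K(p) = (p + p)*((p - 3)/(p + p)) = (2*p)*((-3 + p)/((2*p))) = (2*p)*((-3 + p)*(1/(2*p))) = (2*p)*((-3 + p)/(2*p)) = -3 + p)
3685 + K((6*3)*3) = 3685 + (-3 + (6*3)*3) = 3685 + (-3 + 18*3) = 3685 + (-3 + 54) = 3685 + 51 = 3736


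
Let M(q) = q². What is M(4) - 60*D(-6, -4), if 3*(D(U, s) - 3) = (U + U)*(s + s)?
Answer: -2084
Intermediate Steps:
D(U, s) = 3 + 4*U*s/3 (D(U, s) = 3 + ((U + U)*(s + s))/3 = 3 + ((2*U)*(2*s))/3 = 3 + (4*U*s)/3 = 3 + 4*U*s/3)
M(4) - 60*D(-6, -4) = 4² - 60*(3 + (4/3)*(-6)*(-4)) = 16 - 60*(3 + 32) = 16 - 60*35 = 16 - 2100 = -2084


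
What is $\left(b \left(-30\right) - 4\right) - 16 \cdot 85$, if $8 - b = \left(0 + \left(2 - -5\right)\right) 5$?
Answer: $-554$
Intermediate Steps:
$b = -27$ ($b = 8 - \left(0 + \left(2 - -5\right)\right) 5 = 8 - \left(0 + \left(2 + 5\right)\right) 5 = 8 - \left(0 + 7\right) 5 = 8 - 7 \cdot 5 = 8 - 35 = -27$)
$\left(b \left(-30\right) - 4\right) - 16 \cdot 85 = \left(\left(-27\right) \left(-30\right) - 4\right) - 16 \cdot 85 = \left(810 - 4\right) - 1360 = 806 - 1360 = -554$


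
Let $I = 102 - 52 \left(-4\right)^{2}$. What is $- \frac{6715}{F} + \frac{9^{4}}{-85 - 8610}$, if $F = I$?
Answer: $\frac{10719479}{1269470} \approx 8.4441$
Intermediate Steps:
$I = -730$ ($I = 102 - 832 = -730$)
$F = -730$
$- \frac{6715}{F} + \frac{9^{4}}{-85 - 8610} = - \frac{6715}{-730} + \frac{9^{4}}{-85 - 8610} = \left(-6715\right) \left(- \frac{1}{730}\right) + \frac{6561}{-85 - 8610} = \frac{1343}{146} + \frac{6561}{-8695} = \frac{1343}{146} + 6561 \left(- \frac{1}{8695}\right) = \frac{1343}{146} - \frac{6561}{8695} = \frac{10719479}{1269470}$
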